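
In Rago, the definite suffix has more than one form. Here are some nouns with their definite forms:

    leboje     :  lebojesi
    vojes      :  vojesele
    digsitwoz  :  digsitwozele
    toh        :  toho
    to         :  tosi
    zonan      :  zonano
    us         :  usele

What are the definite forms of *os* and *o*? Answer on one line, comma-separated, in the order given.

osele, osi

Looking at the final sound of each stem: -ele when the stem ends in a sibilant (*vojes*, *digsitwoz*, *us*); -o when the stem ends in a non-sibilant consonant (*toh*, *zonan*); -si when the stem ends in a vowel (*leboje*, *to*).
*os*: final sound = /s/, a sibilant → -ele → *osele*.
*o*: final sound = /o/, a vowel → -si → *osi*.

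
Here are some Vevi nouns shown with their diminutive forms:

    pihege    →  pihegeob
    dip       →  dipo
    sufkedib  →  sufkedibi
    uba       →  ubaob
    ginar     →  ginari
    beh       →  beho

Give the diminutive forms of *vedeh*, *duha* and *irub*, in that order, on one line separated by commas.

The alternation tracks the final sound of the stem — -o when the stem ends in a voiceless consonant (*dip*, *beh*); -i when the stem ends in a voiced consonant (*sufkedib*, *ginar*); -ob when the stem ends in a vowel (*pihege*, *uba*).
Since the final sound of *vedeh* is /h/ (a voiceless consonant), it takes -o, giving *vedeho*.
*duha*: final sound = /a/, a vowel → -ob → *duhaob*.
Since the final sound of *irub* is /b/ (a voiced consonant), it takes -i, giving *irubi*.

vedeho, duhaob, irubi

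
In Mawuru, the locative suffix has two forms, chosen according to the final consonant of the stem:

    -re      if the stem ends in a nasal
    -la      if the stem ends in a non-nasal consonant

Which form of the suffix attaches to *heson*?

-re

Since the final consonant of *heson* is /n/ (a nasal), it takes -re.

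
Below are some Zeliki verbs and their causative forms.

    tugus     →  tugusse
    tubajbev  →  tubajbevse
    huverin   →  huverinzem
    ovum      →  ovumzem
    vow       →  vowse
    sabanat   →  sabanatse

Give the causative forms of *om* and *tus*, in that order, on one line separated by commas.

omzem, tusse

The suffix is conditioned by the final consonant: -zem when the stem ends in a nasal (*huverin*, *ovum*); -se when the stem ends in a non-nasal consonant (*tugus*, *tubajbev*, *vow*, *sabanat*).
*om* — final consonant /m/ (a nasal) → -zem → *omzem*.
*tus* — final consonant /s/ (non-nasal) → -se → *tusse*.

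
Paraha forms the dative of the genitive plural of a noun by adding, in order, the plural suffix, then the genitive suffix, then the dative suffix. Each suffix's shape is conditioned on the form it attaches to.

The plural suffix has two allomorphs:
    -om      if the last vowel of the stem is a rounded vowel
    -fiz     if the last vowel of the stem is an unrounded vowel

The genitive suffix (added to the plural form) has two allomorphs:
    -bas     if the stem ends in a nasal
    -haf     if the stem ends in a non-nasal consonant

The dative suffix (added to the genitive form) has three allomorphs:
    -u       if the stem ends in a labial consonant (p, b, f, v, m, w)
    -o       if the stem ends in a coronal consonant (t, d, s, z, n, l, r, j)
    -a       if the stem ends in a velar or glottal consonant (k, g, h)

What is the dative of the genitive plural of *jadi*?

jadifizhafu

*jadi* — last vowel /i/ (an unrounded vowel) → -fiz → *jadifiz*.
Since the final consonant of the plural form *jadifiz* is /z/ (non-nasal), it takes -haf, giving *jadifizhaf*.
The final consonant of the genitive form *jadifizhaf* is /f/, which is labial, so the dative suffix is -u, giving *jadifizhafu*.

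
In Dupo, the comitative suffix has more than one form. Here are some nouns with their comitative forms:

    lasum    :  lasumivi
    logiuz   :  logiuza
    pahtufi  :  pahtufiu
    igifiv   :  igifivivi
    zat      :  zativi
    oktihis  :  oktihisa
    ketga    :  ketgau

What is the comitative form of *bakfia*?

bakfiau

The pattern is sibilance of the final sound: -a when the stem ends in a sibilant (*logiuz*, *oktihis*); -ivi when the stem ends in a non-sibilant consonant (*lasum*, *igifiv*, *zat*); -u when the stem ends in a vowel (*pahtufi*, *ketga*).
*bakfia* — final sound /a/ (a vowel) → -u → *bakfiau*.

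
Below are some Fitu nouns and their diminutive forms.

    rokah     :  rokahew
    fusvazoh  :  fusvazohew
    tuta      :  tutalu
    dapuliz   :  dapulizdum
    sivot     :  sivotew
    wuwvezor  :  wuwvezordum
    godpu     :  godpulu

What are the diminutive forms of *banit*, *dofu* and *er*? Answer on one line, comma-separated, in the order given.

The alternation tracks the final sound of the stem — -ew when the stem ends in a voiceless consonant (*rokah*, *fusvazoh*, *sivot*); -dum when the stem ends in a voiced consonant (*dapuliz*, *wuwvezor*); -lu when the stem ends in a vowel (*tuta*, *godpu*).
*banit*: final sound = /t/, a voiceless consonant → -ew → *banitew*.
*dofu*: final sound = /u/, a vowel → -lu → *dofulu*.
*er*: final sound = /r/, a voiced consonant → -dum → *erdum*.

banitew, dofulu, erdum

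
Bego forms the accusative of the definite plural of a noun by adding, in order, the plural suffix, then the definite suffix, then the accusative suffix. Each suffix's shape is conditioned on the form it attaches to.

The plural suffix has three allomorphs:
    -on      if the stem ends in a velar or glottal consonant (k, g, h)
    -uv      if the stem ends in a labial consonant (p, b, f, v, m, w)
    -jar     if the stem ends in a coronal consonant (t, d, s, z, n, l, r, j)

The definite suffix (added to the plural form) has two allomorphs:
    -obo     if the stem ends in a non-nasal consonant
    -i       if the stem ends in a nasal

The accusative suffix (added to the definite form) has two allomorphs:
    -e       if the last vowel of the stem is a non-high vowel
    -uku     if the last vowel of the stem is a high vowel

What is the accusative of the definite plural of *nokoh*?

nokohoniuku

*nokoh* — final consonant /h/ (velar/glottal) → -on → *nokohon*.
The final consonant of the plural form *nokohon* is /n/, which is a nasal, so the definite suffix is -i, giving *nokohoni*.
The last vowel of the definite form *nokohoni* is /i/, which is a high vowel, so the accusative suffix is -uku, giving *nokohoniuku*.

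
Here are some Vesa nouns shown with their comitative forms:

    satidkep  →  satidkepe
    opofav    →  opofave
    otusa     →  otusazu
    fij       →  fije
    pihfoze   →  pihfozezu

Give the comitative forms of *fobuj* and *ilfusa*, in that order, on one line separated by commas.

fobuje, ilfusazu

The alternation tracks the final sound of the stem — -e when the stem ends in a consonant (*satidkep*, *opofav*, *fij*); -zu when the stem ends in a vowel (*otusa*, *pihfoze*).
Since the final sound of *fobuj* is /j/ (a consonant), it takes -e, giving *fobuje*.
The final sound of *ilfusa* is /a/, which is a vowel, so the suffix is -zu, giving *ilfusazu*.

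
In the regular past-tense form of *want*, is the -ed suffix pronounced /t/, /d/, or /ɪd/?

/ɪd/

The stem *want* ends in /t/ or /d/.
The -ed suffix is realized as /ɪd/ after /t, d/; as /t/ after other voiceless consonants; and as /d/ after other voiced sounds.
So -ed on *want* is pronounced /ɪd/.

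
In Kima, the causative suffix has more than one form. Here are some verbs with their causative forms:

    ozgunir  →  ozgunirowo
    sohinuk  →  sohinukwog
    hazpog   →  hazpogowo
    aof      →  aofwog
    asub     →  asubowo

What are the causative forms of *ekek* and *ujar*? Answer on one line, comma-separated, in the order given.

ekekwog, ujarowo

The suffix is conditioned by the final consonant: -wog when the stem ends in a voiceless consonant (*sohinuk*, *aof*); -owo when the stem ends in a voiced consonant (*ozgunir*, *hazpog*, *asub*).
*ekek* — final consonant /k/ (voiceless) → -wog → *ekekwog*.
*ujar*: final consonant = /r/, voiced → -owo → *ujarowo*.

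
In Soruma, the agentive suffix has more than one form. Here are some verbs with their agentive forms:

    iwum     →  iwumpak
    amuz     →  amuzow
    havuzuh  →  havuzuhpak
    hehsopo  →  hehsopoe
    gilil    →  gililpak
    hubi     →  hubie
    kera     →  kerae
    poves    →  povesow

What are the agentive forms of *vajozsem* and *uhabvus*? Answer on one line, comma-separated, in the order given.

vajozsempak, uhabvusow

The pattern is sibilance of the final sound: -ow when the stem ends in a sibilant (*amuz*, *poves*); -pak when the stem ends in a non-sibilant consonant (*iwum*, *havuzuh*, *gilil*); -e when the stem ends in a vowel (*hehsopo*, *hubi*, *kera*).
*vajozsem* — final sound /m/ (a non-sibilant consonant) → -pak → *vajozsempak*.
*uhabvus*: final sound = /s/, a sibilant → -ow → *uhabvusow*.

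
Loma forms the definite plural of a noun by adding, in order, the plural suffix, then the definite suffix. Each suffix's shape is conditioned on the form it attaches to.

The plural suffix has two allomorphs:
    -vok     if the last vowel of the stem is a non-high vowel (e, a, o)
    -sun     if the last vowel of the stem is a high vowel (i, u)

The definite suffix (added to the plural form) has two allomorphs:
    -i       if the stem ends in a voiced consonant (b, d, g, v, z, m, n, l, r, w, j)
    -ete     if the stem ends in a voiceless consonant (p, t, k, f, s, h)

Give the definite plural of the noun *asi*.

asisuni

*asi*: last vowel = /i/, a high vowel → -sun → *asisun*.
Since the final consonant of the plural form *asisun* is /n/ (voiced), it takes -i, giving *asisuni*.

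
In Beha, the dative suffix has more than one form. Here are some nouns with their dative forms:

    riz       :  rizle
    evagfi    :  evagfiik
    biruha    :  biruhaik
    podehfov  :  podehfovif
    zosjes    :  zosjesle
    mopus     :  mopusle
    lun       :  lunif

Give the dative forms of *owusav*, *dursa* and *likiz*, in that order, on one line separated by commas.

The pattern is sibilance of the final sound: -le when the stem ends in a sibilant (*riz*, *zosjes*, *mopus*); -if when the stem ends in a non-sibilant consonant (*podehfov*, *lun*); -ik when the stem ends in a vowel (*evagfi*, *biruha*).
*owusav* — final sound /v/ (a non-sibilant consonant) → -if → *owusavif*.
*dursa* — final sound /a/ (a vowel) → -ik → *dursaik*.
*likiz*: final sound = /z/, a sibilant → -le → *likizle*.

owusavif, dursaik, likizle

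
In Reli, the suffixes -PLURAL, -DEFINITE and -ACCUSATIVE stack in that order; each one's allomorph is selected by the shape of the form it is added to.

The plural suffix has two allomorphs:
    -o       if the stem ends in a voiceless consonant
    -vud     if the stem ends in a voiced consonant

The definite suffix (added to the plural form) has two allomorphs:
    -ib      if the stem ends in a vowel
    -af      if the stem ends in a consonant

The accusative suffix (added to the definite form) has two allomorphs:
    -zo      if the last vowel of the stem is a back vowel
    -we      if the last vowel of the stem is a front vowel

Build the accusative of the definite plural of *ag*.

agvudafzo

The final consonant of *ag* is /g/, which is voiced, so the plural suffix is -vud, giving *agvud*.
Since the final sound of the plural form *agvud* is /d/ (a consonant), it takes -af, giving *agvudaf*.
The definite form *agvudaf* — last vowel /a/ (a back vowel) → -zo → *agvudafzo*.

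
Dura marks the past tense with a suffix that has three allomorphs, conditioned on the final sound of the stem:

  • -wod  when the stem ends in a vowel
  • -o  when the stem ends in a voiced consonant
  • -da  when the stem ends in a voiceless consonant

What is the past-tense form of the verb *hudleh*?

*hudleh*: final sound = /h/, a voiceless consonant → -da → *hudlehda*.

hudlehda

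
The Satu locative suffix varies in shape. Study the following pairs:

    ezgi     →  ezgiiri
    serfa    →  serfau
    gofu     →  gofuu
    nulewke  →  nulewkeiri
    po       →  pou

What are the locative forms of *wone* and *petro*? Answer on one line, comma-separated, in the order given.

The suffix is conditioned by the last vowel: -iri when the last vowel of the stem is a front vowel (*ezgi*, *nulewke*); -u when the last vowel of the stem is a back vowel (*serfa*, *gofu*, *po*).
Since the last vowel of *wone* is /e/ (a front vowel), it takes -iri, giving *woneiri*.
Since the last vowel of *petro* is /o/ (a back vowel), it takes -u, giving *petrou*.

woneiri, petrou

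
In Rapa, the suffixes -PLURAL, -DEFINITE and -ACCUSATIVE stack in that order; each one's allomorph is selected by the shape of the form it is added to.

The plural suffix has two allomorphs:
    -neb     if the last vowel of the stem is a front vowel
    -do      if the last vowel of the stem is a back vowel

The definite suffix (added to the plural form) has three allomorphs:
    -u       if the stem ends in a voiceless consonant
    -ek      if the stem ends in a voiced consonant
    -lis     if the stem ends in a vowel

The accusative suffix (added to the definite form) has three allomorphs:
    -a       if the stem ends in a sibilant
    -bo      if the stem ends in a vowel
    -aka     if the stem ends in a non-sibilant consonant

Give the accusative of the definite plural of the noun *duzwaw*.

duzwawdolisa

*duzwaw*: last vowel = /a/, a back vowel → -do → *duzwawdo*.
The plural form *duzwawdo* — final sound /o/ (a vowel) → -lis → *duzwawdolis*.
The definite form *duzwawdolis* — final sound /s/ (a sibilant) → -a → *duzwawdolisa*.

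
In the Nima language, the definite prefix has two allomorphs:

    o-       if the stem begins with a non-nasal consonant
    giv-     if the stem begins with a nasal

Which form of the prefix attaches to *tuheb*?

*tuheb*: first consonant = /t/, non-nasal → o-.

o-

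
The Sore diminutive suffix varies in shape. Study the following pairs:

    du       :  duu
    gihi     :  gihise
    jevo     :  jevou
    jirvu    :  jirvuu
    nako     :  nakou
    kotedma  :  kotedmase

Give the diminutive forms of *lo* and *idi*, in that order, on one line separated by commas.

The suffix is conditioned by the last vowel: -u when the last vowel of the stem is a rounded vowel (*du*, *jevo*, *jirvu*, *nako*); -se when the last vowel of the stem is an unrounded vowel (*gihi*, *kotedma*).
*lo*: last vowel = /o/, a rounded vowel → -u → *lou*.
*idi* — last vowel /i/ (an unrounded vowel) → -se → *idise*.

lou, idise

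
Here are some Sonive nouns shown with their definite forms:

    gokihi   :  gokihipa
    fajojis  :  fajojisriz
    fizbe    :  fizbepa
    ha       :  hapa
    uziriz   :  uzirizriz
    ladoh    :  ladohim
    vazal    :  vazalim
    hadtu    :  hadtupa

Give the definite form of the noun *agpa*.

agpapa

Looking at the final sound of each stem: -riz when the stem ends in a sibilant (*fajojis*, *uziriz*); -im when the stem ends in a non-sibilant consonant (*ladoh*, *vazal*); -pa when the stem ends in a vowel (*gokihi*, *fizbe*, *ha*, *hadtu*).
The final sound of *agpa* is /a/, which is a vowel, so the suffix is -pa, giving *agpapa*.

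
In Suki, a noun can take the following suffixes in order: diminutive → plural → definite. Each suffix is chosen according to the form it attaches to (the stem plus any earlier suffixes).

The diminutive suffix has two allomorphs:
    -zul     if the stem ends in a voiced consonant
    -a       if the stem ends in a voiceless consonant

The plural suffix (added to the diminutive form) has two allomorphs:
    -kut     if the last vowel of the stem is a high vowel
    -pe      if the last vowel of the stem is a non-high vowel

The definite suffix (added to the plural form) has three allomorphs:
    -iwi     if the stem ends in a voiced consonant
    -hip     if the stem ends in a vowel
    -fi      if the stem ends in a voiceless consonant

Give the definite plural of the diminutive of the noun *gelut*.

gelutapehip

*gelut*: final consonant = /t/, voiceless → -a → *geluta*.
The diminutive form *geluta*: last vowel = /a/, a non-high vowel → -pe → *gelutape*.
The plural form *gelutape* — final sound /e/ (a vowel) → -hip → *gelutapehip*.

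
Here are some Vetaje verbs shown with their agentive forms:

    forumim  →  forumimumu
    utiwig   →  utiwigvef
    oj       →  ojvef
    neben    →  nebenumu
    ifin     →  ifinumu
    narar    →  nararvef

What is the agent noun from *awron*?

The suffix is conditioned by the final consonant: -umu when the stem ends in a nasal (*forumim*, *neben*, *ifin*); -vef when the stem ends in a non-nasal consonant (*utiwig*, *oj*, *narar*).
*awron* — final consonant /n/ (a nasal) → -umu → *awronumu*.

awronumu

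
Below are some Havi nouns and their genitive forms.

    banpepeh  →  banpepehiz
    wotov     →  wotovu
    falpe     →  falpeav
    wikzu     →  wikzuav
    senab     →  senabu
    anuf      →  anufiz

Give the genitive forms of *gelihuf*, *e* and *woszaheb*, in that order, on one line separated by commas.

The pattern is voicing of the final sound: -iz when the stem ends in a voiceless consonant (*banpepeh*, *anuf*); -u when the stem ends in a voiced consonant (*wotov*, *senab*); -av when the stem ends in a vowel (*falpe*, *wikzu*).
Since the final sound of *gelihuf* is /f/ (a voiceless consonant), it takes -iz, giving *gelihufiz*.
*e*: final sound = /e/, a vowel → -av → *eav*.
*woszaheb* — final sound /b/ (a voiced consonant) → -u → *woszahebu*.

gelihufiz, eav, woszahebu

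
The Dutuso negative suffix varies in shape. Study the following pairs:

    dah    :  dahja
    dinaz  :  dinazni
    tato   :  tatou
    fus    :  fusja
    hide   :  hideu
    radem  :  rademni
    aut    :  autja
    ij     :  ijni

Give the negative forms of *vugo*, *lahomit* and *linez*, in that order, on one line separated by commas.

vugou, lahomitja, linezni

The suffix is conditioned by the final sound: -ja when the stem ends in a voiceless consonant (*dah*, *fus*, *aut*); -ni when the stem ends in a voiced consonant (*dinaz*, *radem*, *ij*); -u when the stem ends in a vowel (*tato*, *hide*).
*vugo* — final sound /o/ (a vowel) → -u → *vugou*.
Since the final sound of *lahomit* is /t/ (a voiceless consonant), it takes -ja, giving *lahomitja*.
*linez*: final sound = /z/, a voiced consonant → -ni → *linezni*.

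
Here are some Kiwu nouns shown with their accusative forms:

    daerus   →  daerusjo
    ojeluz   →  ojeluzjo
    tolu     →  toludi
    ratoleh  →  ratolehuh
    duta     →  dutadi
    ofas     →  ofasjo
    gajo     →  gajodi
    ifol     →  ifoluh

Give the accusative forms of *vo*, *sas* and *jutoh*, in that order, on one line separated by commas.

Looking at the final sound of each stem: -jo when the stem ends in a sibilant (*daerus*, *ojeluz*, *ofas*); -uh when the stem ends in a non-sibilant consonant (*ratoleh*, *ifol*); -di when the stem ends in a vowel (*tolu*, *duta*, *gajo*).
*vo* — final sound /o/ (a vowel) → -di → *vodi*.
*sas*: final sound = /s/, a sibilant → -jo → *sasjo*.
*jutoh*: final sound = /h/, a non-sibilant consonant → -uh → *jutohuh*.

vodi, sasjo, jutohuh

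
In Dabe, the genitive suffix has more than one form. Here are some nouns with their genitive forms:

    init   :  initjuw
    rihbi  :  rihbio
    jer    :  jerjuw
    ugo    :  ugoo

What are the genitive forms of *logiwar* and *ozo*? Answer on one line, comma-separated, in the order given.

logiwarjuw, ozoo

The pattern is consonant vs. vowel: -juw when the stem ends in a consonant (*init*, *jer*); -o when the stem ends in a vowel (*rihbi*, *ugo*).
*logiwar*: final sound = /r/, a consonant → -juw → *logiwarjuw*.
Since the final sound of *ozo* is /o/ (a vowel), it takes -o, giving *ozoo*.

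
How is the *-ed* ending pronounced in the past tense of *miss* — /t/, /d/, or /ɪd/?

The stem *miss* ends in a voiceless consonant other than /t/.
The -ed suffix is realized as /ɪd/ after /t, d/; as /t/ after other voiceless consonants; and as /d/ after other voiced sounds.
So -ed on *miss* is pronounced /t/.

/t/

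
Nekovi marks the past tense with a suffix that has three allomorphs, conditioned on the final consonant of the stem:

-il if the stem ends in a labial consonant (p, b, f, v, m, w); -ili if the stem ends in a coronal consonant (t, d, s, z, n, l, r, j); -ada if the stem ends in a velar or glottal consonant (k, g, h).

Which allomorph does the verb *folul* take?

The final consonant of *folul* is /l/, which is coronal, so the suffix is -ili.

-ili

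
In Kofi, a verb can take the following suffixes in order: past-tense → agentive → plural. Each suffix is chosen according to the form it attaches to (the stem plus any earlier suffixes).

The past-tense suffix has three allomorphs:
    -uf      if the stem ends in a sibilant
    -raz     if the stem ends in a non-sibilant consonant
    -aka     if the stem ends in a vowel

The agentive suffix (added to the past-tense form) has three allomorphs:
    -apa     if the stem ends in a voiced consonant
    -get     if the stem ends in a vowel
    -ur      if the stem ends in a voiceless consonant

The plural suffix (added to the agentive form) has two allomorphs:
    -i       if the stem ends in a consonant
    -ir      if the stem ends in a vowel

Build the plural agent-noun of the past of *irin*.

irinrazapair

The final sound of *irin* is /n/, which is a non-sibilant consonant, so the past-tense suffix is -raz, giving *irinraz*.
The past-tense form *irinraz* — final sound /z/ (a voiced consonant) → -apa → *irinrazapa*.
The agentive form *irinrazapa* — final sound /a/ (a vowel) → -ir → *irinrazapair*.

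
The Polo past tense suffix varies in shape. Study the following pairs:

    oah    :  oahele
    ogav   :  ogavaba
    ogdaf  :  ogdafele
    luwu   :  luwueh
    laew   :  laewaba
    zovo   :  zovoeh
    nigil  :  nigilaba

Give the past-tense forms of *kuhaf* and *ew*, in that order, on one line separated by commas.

kuhafele, ewaba

Looking at the final sound of each stem: -ele when the stem ends in a voiceless consonant (*oah*, *ogdaf*); -aba when the stem ends in a voiced consonant (*ogav*, *laew*, *nigil*); -eh when the stem ends in a vowel (*luwu*, *zovo*).
Since the final sound of *kuhaf* is /f/ (a voiceless consonant), it takes -ele, giving *kuhafele*.
*ew*: final sound = /w/, a voiced consonant → -aba → *ewaba*.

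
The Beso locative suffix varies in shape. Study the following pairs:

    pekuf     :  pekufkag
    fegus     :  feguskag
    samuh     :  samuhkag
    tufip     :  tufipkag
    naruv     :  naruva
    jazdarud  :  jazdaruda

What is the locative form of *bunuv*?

bunuva

The pattern is voicing of the final consonant: -kag when the stem ends in a voiceless consonant (*pekuf*, *fegus*, *samuh*, *tufip*); -a when the stem ends in a voiced consonant (*naruv*, *jazdarud*).
The final consonant of *bunuv* is /v/, which is voiced, so the suffix is -a, giving *bunuva*.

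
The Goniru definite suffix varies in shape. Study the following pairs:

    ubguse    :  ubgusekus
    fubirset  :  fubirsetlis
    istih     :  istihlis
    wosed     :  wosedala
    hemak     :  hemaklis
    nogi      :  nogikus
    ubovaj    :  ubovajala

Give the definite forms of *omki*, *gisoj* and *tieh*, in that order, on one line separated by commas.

omkikus, gisojala, tiehlis

Looking at the final sound of each stem: -lis when the stem ends in a voiceless consonant (*fubirset*, *istih*, *hemak*); -ala when the stem ends in a voiced consonant (*wosed*, *ubovaj*); -kus when the stem ends in a vowel (*ubguse*, *nogi*).
*omki*: final sound = /i/, a vowel → -kus → *omkikus*.
Since the final sound of *gisoj* is /j/ (a voiced consonant), it takes -ala, giving *gisojala*.
Since the final sound of *tieh* is /h/ (a voiceless consonant), it takes -lis, giving *tiehlis*.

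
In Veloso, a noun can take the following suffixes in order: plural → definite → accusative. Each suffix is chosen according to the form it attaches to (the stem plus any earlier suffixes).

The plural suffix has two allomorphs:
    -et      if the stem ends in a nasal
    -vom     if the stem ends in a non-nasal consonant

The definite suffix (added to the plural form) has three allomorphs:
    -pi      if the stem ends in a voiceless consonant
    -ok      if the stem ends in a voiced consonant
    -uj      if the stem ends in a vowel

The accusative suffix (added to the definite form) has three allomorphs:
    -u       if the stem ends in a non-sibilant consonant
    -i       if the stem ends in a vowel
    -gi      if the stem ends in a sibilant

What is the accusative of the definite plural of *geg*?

gegvomoku

Since the final consonant of *geg* is /g/ (non-nasal), it takes -vom, giving *gegvom*.
The final sound of the plural form *gegvom* is /m/, which is a voiced consonant, so the definite suffix is -ok, giving *gegvomok*.
The definite form *gegvomok* — final sound /k/ (a non-sibilant consonant) → -u → *gegvomoku*.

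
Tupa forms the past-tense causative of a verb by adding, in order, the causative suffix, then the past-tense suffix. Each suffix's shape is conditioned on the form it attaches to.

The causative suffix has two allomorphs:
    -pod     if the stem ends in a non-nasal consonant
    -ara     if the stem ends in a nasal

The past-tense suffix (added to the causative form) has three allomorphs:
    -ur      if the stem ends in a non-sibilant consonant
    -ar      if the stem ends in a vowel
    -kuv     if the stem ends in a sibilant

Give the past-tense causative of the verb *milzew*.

milzewpodur

*milzew* — final consonant /w/ (non-nasal) → -pod → *milzewpod*.
Since the final sound of the causative form *milzewpod* is /d/ (a non-sibilant consonant), it takes -ur, giving *milzewpodur*.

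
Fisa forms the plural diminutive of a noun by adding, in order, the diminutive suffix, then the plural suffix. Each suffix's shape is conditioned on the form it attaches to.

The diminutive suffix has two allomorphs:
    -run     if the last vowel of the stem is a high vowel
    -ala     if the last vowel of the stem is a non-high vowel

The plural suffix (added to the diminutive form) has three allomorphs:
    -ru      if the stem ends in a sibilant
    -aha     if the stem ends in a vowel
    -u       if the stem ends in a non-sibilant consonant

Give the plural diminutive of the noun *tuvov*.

*tuvov* — last vowel /o/ (a non-high vowel) → -ala → *tuvovala*.
The diminutive form *tuvovala* — final sound /a/ (a vowel) → -aha → *tuvovalaaha*.

tuvovalaaha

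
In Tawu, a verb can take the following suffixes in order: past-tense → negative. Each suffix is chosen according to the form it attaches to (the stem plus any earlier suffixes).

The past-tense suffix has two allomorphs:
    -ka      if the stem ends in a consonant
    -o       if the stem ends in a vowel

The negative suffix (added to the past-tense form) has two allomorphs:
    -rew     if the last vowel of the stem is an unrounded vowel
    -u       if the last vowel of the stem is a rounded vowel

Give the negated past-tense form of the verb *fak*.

fakkarew

Since the final sound of *fak* is /k/ (a consonant), it takes -ka, giving *fakka*.
The last vowel of the past-tense form *fakka* is /a/, which is an unrounded vowel, so the negative suffix is -rew, giving *fakkarew*.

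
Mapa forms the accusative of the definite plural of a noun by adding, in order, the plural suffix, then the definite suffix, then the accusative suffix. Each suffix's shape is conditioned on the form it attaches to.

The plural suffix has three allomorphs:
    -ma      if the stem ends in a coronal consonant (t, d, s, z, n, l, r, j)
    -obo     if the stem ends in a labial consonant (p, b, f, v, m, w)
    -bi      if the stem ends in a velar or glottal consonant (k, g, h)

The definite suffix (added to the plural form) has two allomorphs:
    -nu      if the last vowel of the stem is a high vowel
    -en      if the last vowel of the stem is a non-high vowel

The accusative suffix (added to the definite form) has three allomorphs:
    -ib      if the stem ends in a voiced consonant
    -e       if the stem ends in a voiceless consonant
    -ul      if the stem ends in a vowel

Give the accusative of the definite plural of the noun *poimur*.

poimurmaenib

*poimur* — final consonant /r/ (coronal) → -ma → *poimurma*.
The plural form *poimurma*: last vowel = /a/, a non-high vowel → -en → *poimurmaen*.
The final sound of the definite form *poimurmaen* is /n/, which is a voiced consonant, so the accusative suffix is -ib, giving *poimurmaenib*.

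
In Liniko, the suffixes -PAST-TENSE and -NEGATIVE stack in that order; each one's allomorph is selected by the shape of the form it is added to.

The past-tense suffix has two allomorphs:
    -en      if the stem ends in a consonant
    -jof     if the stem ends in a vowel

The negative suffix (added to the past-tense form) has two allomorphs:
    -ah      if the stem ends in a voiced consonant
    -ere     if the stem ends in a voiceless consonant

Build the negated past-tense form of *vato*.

vatojofere

Since the final sound of *vato* is /o/ (a vowel), it takes -jof, giving *vatojof*.
The past-tense form *vatojof*: final consonant = /f/, voiceless → -ere → *vatojofere*.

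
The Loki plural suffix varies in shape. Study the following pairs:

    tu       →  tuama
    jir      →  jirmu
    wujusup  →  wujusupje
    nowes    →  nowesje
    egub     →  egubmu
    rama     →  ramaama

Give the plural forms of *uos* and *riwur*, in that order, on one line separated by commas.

The pattern is voicing of the final sound: -je when the stem ends in a voiceless consonant (*wujusup*, *nowes*); -mu when the stem ends in a voiced consonant (*jir*, *egub*); -ama when the stem ends in a vowel (*tu*, *rama*).
*uos*: final sound = /s/, a voiceless consonant → -je → *uosje*.
*riwur*: final sound = /r/, a voiced consonant → -mu → *riwurmu*.

uosje, riwurmu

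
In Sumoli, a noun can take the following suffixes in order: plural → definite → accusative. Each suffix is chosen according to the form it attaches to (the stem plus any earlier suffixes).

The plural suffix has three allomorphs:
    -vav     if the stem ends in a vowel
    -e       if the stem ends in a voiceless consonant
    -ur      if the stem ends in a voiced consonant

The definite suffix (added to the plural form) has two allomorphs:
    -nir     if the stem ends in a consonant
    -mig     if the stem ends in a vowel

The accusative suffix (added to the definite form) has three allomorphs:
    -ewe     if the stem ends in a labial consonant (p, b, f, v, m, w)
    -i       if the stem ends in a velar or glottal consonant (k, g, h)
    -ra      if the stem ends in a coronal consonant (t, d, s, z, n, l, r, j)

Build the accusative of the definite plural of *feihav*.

feihavurnirra

*feihav* — final sound /v/ (a voiced consonant) → -ur → *feihavur*.
The plural form *feihavur*: final sound = /r/, a consonant → -nir → *feihavurnir*.
Since the final consonant of the definite form *feihavurnir* is /r/ (coronal), it takes -ra, giving *feihavurnirra*.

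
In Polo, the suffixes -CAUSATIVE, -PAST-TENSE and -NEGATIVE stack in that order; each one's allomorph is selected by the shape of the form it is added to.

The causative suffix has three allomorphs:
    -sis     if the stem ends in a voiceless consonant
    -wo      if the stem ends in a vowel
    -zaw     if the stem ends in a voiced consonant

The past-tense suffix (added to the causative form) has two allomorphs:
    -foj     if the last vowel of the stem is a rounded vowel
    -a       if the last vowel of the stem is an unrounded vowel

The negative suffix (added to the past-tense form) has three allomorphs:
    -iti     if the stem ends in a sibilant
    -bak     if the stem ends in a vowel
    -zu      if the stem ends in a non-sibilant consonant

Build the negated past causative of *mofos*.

mofossisabak

*mofos* — final sound /s/ (a voiceless consonant) → -sis → *mofossis*.
The causative form *mofossis* — last vowel /i/ (an unrounded vowel) → -a → *mofossisa*.
The final sound of the past-tense form *mofossisa* is /a/, which is a vowel, so the negative suffix is -bak, giving *mofossisabak*.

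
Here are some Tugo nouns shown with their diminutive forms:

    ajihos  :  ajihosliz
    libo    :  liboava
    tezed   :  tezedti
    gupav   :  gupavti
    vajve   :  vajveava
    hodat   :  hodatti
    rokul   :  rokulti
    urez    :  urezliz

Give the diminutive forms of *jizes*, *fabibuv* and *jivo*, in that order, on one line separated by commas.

jizesliz, fabibuvti, jivoava

The pattern is sibilance of the final sound: -liz when the stem ends in a sibilant (*ajihos*, *urez*); -ti when the stem ends in a non-sibilant consonant (*tezed*, *gupav*, *hodat*, *rokul*); -ava when the stem ends in a vowel (*libo*, *vajve*).
The final sound of *jizes* is /s/, which is a sibilant, so the suffix is -liz, giving *jizesliz*.
The final sound of *fabibuv* is /v/, which is a non-sibilant consonant, so the suffix is -ti, giving *fabibuvti*.
The final sound of *jivo* is /o/, which is a vowel, so the suffix is -ava, giving *jivoava*.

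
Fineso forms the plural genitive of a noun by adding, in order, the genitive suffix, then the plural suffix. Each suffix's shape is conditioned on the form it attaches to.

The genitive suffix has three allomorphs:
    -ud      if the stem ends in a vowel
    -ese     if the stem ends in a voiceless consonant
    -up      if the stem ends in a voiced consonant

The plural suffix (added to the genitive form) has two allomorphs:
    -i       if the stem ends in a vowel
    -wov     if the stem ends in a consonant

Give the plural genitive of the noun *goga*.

Since the final sound of *goga* is /a/ (a vowel), it takes -ud, giving *gogaud*.
Since the final sound of the genitive form *gogaud* is /d/ (a consonant), it takes -wov, giving *gogaudwov*.

gogaudwov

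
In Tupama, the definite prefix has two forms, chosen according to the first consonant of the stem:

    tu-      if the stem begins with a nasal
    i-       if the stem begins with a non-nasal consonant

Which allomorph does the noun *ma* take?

tu-

*ma* — first consonant /m/ (a nasal) → tu-.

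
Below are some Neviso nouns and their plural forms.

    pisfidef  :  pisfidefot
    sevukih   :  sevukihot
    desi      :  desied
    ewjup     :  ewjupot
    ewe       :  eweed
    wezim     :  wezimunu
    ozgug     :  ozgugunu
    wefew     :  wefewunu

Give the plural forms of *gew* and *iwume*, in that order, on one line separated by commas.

The suffix is conditioned by the final sound: -ot when the stem ends in a voiceless consonant (*pisfidef*, *sevukih*, *ewjup*); -unu when the stem ends in a voiced consonant (*wezim*, *ozgug*, *wefew*); -ed when the stem ends in a vowel (*desi*, *ewe*).
*gew*: final sound = /w/, a voiced consonant → -unu → *gewunu*.
The final sound of *iwume* is /e/, which is a vowel, so the suffix is -ed, giving *iwumeed*.

gewunu, iwumeed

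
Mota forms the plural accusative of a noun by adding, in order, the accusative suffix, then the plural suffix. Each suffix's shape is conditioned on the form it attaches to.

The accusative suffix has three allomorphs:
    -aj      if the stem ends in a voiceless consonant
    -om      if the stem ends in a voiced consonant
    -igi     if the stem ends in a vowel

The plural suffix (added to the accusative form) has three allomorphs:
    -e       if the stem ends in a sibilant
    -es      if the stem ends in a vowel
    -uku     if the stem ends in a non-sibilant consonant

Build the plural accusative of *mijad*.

*mijad* — final sound /d/ (a voiced consonant) → -om → *mijadom*.
The final sound of the accusative form *mijadom* is /m/, which is a non-sibilant consonant, so the plural suffix is -uku, giving *mijadomuku*.

mijadomuku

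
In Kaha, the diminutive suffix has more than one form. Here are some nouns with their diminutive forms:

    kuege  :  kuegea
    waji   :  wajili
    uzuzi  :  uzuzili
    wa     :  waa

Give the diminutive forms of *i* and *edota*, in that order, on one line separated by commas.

The suffix is conditioned by the last vowel: -li when the last vowel of the stem is a high vowel (*waji*, *uzuzi*); -a when the last vowel of the stem is a non-high vowel (*kuege*, *wa*).
Since the last vowel of *i* is /i/ (a high vowel), it takes -li, giving *ili*.
*edota* — last vowel /a/ (a non-high vowel) → -a → *edotaa*.

ili, edotaa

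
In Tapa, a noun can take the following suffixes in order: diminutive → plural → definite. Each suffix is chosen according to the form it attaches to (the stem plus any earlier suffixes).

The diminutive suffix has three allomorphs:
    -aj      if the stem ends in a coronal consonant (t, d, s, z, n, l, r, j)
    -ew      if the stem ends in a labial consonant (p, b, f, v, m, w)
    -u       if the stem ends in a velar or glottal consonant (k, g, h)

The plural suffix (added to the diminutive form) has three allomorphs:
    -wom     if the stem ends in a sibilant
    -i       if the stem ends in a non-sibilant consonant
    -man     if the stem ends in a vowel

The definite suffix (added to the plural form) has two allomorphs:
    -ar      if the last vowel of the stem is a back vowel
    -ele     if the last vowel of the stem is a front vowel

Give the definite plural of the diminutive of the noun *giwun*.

*giwun*: final consonant = /n/, coronal → -aj → *giwunaj*.
The final sound of the diminutive form *giwunaj* is /j/, which is a non-sibilant consonant, so the plural suffix is -i, giving *giwunaji*.
The plural form *giwunaji* — last vowel /i/ (a front vowel) → -ele → *giwunajiele*.

giwunajiele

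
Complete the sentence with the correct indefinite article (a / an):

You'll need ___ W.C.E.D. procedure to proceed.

The indefinite article is chosen by the initial *sound* of the following word, not its spelling.
The initialism *W.C.E.D.* is read letter by letter; the first letter, W, is pronounced /ˈdʌbəl.juː/, which begins with a consonant sound.
So the article is *a*: You'll need a W.C.E.D. procedure to proceed.

a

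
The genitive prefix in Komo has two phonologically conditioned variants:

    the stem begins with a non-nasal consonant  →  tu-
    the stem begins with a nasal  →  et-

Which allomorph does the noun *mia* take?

et-

*mia*: first consonant = /m/, a nasal → et-.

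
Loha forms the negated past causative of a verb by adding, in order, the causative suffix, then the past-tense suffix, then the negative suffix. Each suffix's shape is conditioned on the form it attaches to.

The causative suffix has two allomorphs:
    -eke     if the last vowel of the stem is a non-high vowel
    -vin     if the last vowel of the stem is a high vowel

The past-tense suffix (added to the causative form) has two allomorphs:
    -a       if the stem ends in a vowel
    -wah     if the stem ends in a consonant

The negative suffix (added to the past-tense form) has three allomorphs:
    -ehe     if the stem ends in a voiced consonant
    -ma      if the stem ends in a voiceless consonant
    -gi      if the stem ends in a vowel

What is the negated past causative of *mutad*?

mutadekeagi

The last vowel of *mutad* is /a/, which is a non-high vowel, so the causative suffix is -eke, giving *mutadeke*.
The causative form *mutadeke*: final sound = /e/, a vowel → -a → *mutadekea*.
Since the final sound of the past-tense form *mutadekea* is /a/ (a vowel), it takes -gi, giving *mutadekeagi*.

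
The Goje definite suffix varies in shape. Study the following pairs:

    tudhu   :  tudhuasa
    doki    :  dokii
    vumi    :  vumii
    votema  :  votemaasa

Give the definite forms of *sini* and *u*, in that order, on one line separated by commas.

sinii, uasa

The suffix is conditioned by the last vowel: -i when the last vowel of the stem is a front vowel (*doki*, *vumi*); -asa when the last vowel of the stem is a back vowel (*tudhu*, *votema*).
*sini* — last vowel /i/ (a front vowel) → -i → *sinii*.
The last vowel of *u* is /u/, which is a back vowel, so the suffix is -asa, giving *uasa*.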